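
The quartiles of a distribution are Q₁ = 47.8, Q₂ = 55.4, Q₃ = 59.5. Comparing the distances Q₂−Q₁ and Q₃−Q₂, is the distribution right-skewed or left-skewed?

left-skewed

Q₂ − Q₁ = 7.6;  Q₃ − Q₂ = 4.1
Q₂ − Q₁ > Q₃ − Q₂ ⇒ the lower half is more spread out ⇒ left-skewed.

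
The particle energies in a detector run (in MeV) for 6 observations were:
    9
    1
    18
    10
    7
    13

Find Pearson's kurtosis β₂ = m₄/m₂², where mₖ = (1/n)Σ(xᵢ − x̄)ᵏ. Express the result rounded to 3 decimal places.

2.393

x̄ = 9.6667
Σ(xᵢ − x̄)² = 163.3333 ⇒ m₂ = 27.22222
Σ(xᵢ − x̄)⁴ = 10638.4444 ⇒ m₄ = 1773.07407
m₂² = 741.04938
β₂ = m₄/m₂² = 1773.07407 / 741.04938 ≈ 2.393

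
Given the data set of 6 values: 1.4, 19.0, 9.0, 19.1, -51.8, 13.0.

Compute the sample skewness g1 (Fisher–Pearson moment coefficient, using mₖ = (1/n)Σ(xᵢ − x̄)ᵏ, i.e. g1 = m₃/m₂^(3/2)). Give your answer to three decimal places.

x̄ = (1.4 + 19.0 + 9.0 + 19.1 - 51.8 + 13.0) / 6 = 1.6167
deviations (xᵢ − x̄): -0.2167, 17.3833, 7.3833, 17.4833, -53.4167, 11.3833
Σ(xᵢ − x̄)² = 3645.3283 ⇒ m₂ = 3645.3283/6 = 607.55472
Σ(xᵢ − x̄)³ = -139941.4114 ⇒ m₃ = -139941.4114/6 = -23323.56857
m₂^(3/2) = 607.55472^(1.5) = 14975.38861
g1 = m₃ / m₂^(3/2) = -23323.56857 / 14975.38861 ≈ -1.557

-1.557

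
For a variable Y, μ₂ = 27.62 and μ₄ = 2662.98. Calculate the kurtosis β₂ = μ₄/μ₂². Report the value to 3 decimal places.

3.491

μ₂² = 27.62² = 762.86440
μ₄/μ₂² = 2662.98 / 762.86440 = 3.49076
β₂ ≈ 3.491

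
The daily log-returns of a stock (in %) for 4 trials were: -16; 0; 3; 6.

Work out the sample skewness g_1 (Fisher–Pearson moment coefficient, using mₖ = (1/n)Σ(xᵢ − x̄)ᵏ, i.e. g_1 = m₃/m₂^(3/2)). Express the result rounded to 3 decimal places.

x̄ = (-16 + 0 + 3 + 6) / 4 = -1.7500
deviations (xᵢ − x̄): -14.2500, 1.7500, 4.7500, 7.7500
Σ(xᵢ − x̄)² = 288.7500 ⇒ m₂ = 288.7500/4 = 72.18750
Σ(xᵢ − x̄)³ = -2315.6250 ⇒ m₃ = -2315.6250/4 = -578.90625
m₂^(3/2) = 72.18750^(1.5) = 613.32830
g_1 = m₃ / m₂^(3/2) = -578.90625 / 613.32830 ≈ -0.944

-0.944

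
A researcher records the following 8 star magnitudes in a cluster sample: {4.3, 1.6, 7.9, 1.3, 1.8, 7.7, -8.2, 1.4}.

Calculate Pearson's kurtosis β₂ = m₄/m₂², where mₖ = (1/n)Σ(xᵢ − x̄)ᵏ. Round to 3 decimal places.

3.505

x̄ = 2.2250
Σ(xᵢ − x̄)² = 177.2750 ⇒ m₂ = 22.15937
Σ(xᵢ − x̄)⁴ = 13767.1376 ⇒ m₄ = 1720.89220
m₂² = 491.03790
β₂ = m₄/m₂² = 1720.89220 / 491.03790 ≈ 3.505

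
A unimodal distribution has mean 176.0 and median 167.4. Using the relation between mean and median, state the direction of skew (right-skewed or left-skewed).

mean − median = 176.0 − 167.4 = 8.6
mean > median ⇒ the longer tail is on the right ⇒ right-skewed (positively skewed).

right-skewed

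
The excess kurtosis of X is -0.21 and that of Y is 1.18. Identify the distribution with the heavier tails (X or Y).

Higher excess kurtosis ⇒ heavier tails relative to the normal distribution.
-0.21 vs 1.18: the larger is 1.18, so Y has heavier tails. (Y is leptokurtic — heavier-than-normal tails; the other is platykurtic.)

Y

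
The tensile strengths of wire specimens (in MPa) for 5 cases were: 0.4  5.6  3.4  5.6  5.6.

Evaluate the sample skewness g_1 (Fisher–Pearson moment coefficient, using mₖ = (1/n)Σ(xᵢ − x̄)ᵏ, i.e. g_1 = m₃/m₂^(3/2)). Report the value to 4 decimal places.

-0.9839

x̄ = (0.4 + 5.6 + 3.4 + 5.6 + 5.6) / 5 = 4.1200
deviations (xᵢ − x̄): -3.7200, 1.4800, -0.7200, 1.4800, 1.4800
Σ(xᵢ − x̄)² = 20.9280 ⇒ m₂ = 20.9280/5 = 4.18560
Σ(xᵢ − x̄)³ = -42.1267 ⇒ m₃ = -42.1267/5 = -8.42534
m₂^(3/2) = 4.18560^(1.5) = 8.56321
g_1 = m₃ / m₂^(3/2) = -8.42534 / 8.56321 ≈ -0.9839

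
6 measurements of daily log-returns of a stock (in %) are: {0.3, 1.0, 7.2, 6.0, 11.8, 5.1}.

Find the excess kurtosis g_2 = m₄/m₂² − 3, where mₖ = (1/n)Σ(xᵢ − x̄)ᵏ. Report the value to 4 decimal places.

x̄ = 5.2333
Σ(xᵢ − x̄)² = 89.8533 ⇒ m₂ = 14.97556
Σ(xᵢ − x̄)⁴ = 2788.2294 ⇒ m₄ = 464.70490
m₂² = 224.26726
g_2 = m₄/m₂² − 3 = 2.07210 − 3 ≈ -0.9279

-0.9279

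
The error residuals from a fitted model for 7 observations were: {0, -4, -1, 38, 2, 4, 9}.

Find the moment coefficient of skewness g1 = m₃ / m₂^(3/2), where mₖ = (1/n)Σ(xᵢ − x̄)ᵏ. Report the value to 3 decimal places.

x̄ = (0 - 4 - 1 + 38 + 2 + 4 + 9) / 7 = 6.8571
deviations (xᵢ − x̄): -6.8571, -10.8571, -7.8571, 31.1429, -4.8571, -2.8571, 2.1429
Σ(xᵢ − x̄)² = 1232.8571 ⇒ m₂ = 1232.8571/7 = 176.12245
Σ(xᵢ − x̄)³ = 27989.3878 ⇒ m₃ = 27989.3878/7 = 3998.48397
m₂^(3/2) = 176.12245^(1.5) = 2337.34098
g1 = m₃ / m₂^(3/2) = 3998.48397 / 2337.34098 ≈ 1.711

1.711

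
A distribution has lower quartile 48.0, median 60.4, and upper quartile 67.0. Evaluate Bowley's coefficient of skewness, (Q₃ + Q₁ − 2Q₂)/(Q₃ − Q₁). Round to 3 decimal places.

numerator: Q₃ + Q₁ − 2Q₂ = 67.0 + 48.0 − 2×60.4 = -5.8000
denominator: Q₃ − Q₁ = 67.0 − 48.0 = 19.0000
Bowley skewness = -5.8000 / 19.0000 ≈ -0.305

-0.305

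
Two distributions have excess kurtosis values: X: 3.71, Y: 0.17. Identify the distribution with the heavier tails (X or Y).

Higher excess kurtosis ⇒ heavier tails relative to the normal distribution.
3.71 vs 0.17: the larger is 3.71, so X has heavier tails.

X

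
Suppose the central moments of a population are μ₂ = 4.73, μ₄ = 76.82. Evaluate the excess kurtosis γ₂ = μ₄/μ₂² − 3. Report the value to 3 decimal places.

0.434

μ₂² = 4.73² = 22.37290
μ₄/μ₂² = 76.82 / 22.37290 = 3.43362
γ₂ = 3.43362 − 3 ≈ 0.434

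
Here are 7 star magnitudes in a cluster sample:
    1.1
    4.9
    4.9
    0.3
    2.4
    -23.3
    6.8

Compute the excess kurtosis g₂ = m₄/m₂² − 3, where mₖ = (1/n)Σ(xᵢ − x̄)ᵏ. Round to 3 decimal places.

x̄ = -0.4143
Σ(xᵢ − x̄)² = 643.0086 ⇒ m₂ = 91.85837
Σ(xᵢ − x̄)⁴ = 278692.4673 ⇒ m₄ = 39813.20962
m₂² = 8437.95965
g₂ = m₄/m₂² − 3 = 4.71835 − 3 ≈ 1.718

1.718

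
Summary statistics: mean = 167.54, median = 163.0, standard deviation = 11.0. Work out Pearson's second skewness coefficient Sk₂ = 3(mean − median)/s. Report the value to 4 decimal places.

Sk₂ = 3(167.54 − 163.0) / 11.0 = 3 × 4.5400 / 11.0
    = 13.6200 / 11.0 ≈ 1.2382

1.2382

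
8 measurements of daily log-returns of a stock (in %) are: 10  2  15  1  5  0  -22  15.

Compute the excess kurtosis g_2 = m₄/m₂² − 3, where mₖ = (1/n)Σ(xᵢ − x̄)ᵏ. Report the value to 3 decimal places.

x̄ = 3.2500
Σ(xᵢ − x̄)² = 979.5000 ⇒ m₂ = 122.43750
Σ(xᵢ − x̄)⁴ = 446833.4063 ⇒ m₄ = 55854.17578
m₂² = 14990.94141
g_2 = m₄/m₂² − 3 = 3.72586 − 3 ≈ 0.726

0.726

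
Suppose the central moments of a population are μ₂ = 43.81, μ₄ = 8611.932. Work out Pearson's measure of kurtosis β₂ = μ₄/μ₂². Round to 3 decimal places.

μ₂² = 43.81² = 1919.31610
μ₄/μ₂² = 8611.932 / 1919.31610 = 4.48698
β₂ ≈ 4.487

4.487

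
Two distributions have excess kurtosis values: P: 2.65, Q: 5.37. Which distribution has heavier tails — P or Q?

Higher excess kurtosis ⇒ heavier tails relative to the normal distribution.
2.65 vs 5.37: the larger is 5.37, so Q has heavier tails.

Q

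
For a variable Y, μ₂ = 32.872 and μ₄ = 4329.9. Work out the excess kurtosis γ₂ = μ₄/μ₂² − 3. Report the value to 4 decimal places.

μ₂² = 32.872² = 1080.56838
μ₄/μ₂² = 4329.9 / 1080.56838 = 4.00706
γ₂ = 4.00706 − 3 ≈ 1.0071

1.0071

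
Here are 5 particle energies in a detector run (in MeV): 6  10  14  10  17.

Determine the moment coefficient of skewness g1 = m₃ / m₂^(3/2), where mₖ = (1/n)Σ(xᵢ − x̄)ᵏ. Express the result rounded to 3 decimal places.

x̄ = (6 + 10 + 14 + 10 + 17) / 5 = 11.4000
deviations (xᵢ − x̄): -5.4000, -1.4000, 2.6000, -1.4000, 5.6000
Σ(xᵢ − x̄)² = 71.2000 ⇒ m₂ = 71.2000/5 = 14.24000
Σ(xᵢ − x̄)³ = 30.2400 ⇒ m₃ = 30.2400/5 = 6.04800
m₂^(3/2) = 14.24000^(1.5) = 53.73596
g1 = m₃ / m₂^(3/2) = 6.04800 / 53.73596 ≈ 0.113

0.113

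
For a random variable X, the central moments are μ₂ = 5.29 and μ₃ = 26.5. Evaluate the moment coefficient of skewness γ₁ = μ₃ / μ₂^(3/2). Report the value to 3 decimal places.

2.178

σ = √μ₂ = √5.29 = 2.30000
σ³ = μ₂^(3/2) = 12.16700
γ₁ = μ₃/σ³ = 26.5 / 12.16700 ≈ 2.178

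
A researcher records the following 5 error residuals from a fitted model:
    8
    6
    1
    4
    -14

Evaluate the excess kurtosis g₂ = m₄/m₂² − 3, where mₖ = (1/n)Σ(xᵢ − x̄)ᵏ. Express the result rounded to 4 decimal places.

x̄ = 1.0000
Σ(xᵢ − x̄)² = 308.0000 ⇒ m₂ = 61.60000
Σ(xᵢ − x̄)⁴ = 53732.0000 ⇒ m₄ = 10746.40000
m₂² = 3794.56000
g₂ = m₄/m₂² − 3 = 2.83205 − 3 ≈ -0.1679

-0.1679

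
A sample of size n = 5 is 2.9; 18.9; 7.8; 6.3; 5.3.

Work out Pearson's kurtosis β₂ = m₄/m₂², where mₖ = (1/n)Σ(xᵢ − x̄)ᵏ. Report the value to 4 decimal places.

x̄ = 8.2400
Σ(xᵢ − x̄)² = 154.7520 ⇒ m₂ = 30.95040
Σ(xᵢ − x̄)⁴ = 13815.1030 ⇒ m₄ = 2763.02060
m₂² = 957.92726
β₂ = m₄/m₂² = 2763.02060 / 957.92726 ≈ 2.8844

2.8844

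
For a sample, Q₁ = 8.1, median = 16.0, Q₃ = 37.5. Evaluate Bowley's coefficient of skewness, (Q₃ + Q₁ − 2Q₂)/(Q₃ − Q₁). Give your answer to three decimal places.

0.463

numerator: Q₃ + Q₁ − 2Q₂ = 37.5 + 8.1 − 2×16.0 = 13.6000
denominator: Q₃ − Q₁ = 37.5 − 8.1 = 29.4000
Bowley skewness = 13.6000 / 29.4000 ≈ 0.463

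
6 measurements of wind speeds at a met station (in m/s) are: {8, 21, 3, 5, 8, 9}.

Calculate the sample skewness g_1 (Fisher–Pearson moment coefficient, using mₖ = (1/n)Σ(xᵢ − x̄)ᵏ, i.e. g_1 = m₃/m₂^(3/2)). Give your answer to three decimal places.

1.271

x̄ = (8 + 21 + 3 + 5 + 8 + 9) / 6 = 9.0000
deviations (xᵢ − x̄): -1.0000, 12.0000, -6.0000, -4.0000, -1.0000, 0.0000
Σ(xᵢ − x̄)² = 198.0000 ⇒ m₂ = 198.0000/6 = 33.00000
Σ(xᵢ − x̄)³ = 1446.0000 ⇒ m₃ = 1446.0000/6 = 241.00000
m₂^(3/2) = 33.00000^(1.5) = 189.57057
g_1 = m₃ / m₂^(3/2) = 241.00000 / 189.57057 ≈ 1.271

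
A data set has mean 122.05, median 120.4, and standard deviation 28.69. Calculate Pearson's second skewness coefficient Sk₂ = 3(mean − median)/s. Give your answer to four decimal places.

Sk₂ = 3(122.05 − 120.4) / 28.69 = 3 × 1.6500 / 28.69
    = 4.9500 / 28.69 ≈ 0.1725

0.1725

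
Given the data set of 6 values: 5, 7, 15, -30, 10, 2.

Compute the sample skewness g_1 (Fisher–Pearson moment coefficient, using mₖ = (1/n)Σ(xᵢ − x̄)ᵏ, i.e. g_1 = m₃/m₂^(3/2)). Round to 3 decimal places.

x̄ = (5 + 7 + 15 - 30 + 10 + 2) / 6 = 1.5000
deviations (xᵢ − x̄): 3.5000, 5.5000, 13.5000, -31.5000, 8.5000, 0.5000
Σ(xᵢ − x̄)² = 1289.5000 ⇒ m₂ = 1289.5000/6 = 214.91667
Σ(xᵢ − x̄)³ = -27972.0000 ⇒ m₃ = -27972.0000/6 = -4662.00000
m₂^(3/2) = 214.91667^(1.5) = 3150.68615
g_1 = m₃ / m₂^(3/2) = -4662.00000 / 3150.68615 ≈ -1.480

-1.480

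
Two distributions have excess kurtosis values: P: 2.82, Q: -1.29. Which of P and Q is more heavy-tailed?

Higher excess kurtosis ⇒ heavier tails relative to the normal distribution.
2.82 vs -1.29: the larger is 2.82, so P has heavier tails. (P is leptokurtic — heavier-than-normal tails; the other is platykurtic.)

P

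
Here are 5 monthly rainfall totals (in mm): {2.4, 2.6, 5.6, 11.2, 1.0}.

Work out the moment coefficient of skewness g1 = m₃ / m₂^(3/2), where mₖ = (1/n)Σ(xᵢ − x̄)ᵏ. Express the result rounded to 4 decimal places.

0.9563

x̄ = (2.4 + 2.6 + 5.6 + 11.2 + 1.0) / 5 = 4.5600
deviations (xᵢ − x̄): -2.1600, -1.9600, 1.0400, 6.6400, -3.5600
Σ(xᵢ − x̄)² = 66.3520 ⇒ m₂ = 66.3520/5 = 13.27040
Σ(xᵢ − x̄)³ = 231.1546 ⇒ m₃ = 231.1546/5 = 46.23091
m₂^(3/2) = 13.27040^(1.5) = 48.34216
g1 = m₃ / m₂^(3/2) = 46.23091 / 48.34216 ≈ 0.9563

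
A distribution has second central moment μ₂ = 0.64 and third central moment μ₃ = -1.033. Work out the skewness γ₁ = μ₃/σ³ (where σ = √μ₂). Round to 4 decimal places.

σ = √μ₂ = √0.64 = 0.80000
σ³ = μ₂^(3/2) = 0.51200
γ₁ = μ₃/σ³ = -1.033 / 0.51200 ≈ -2.0176

-2.0176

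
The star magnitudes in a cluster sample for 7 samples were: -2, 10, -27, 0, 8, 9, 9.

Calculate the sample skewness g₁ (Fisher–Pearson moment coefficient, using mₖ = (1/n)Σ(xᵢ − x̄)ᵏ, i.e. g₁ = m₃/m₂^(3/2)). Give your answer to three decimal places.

x̄ = (-2 + 10 - 27 + 0 + 8 + 9 + 9) / 7 = 1.0000
deviations (xᵢ − x̄): -3.0000, 9.0000, -28.0000, -1.0000, 7.0000, 8.0000, 8.0000
Σ(xᵢ − x̄)² = 1052.0000 ⇒ m₂ = 1052.0000/7 = 150.28571
Σ(xᵢ − x̄)³ = -19884.0000 ⇒ m₃ = -19884.0000/7 = -2840.57143
m₂^(3/2) = 150.28571^(1.5) = 1842.36871
g₁ = m₃ / m₂^(3/2) = -2840.57143 / 1842.36871 ≈ -1.542

-1.542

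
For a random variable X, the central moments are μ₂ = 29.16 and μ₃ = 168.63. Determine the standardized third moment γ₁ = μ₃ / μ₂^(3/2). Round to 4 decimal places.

1.0709

σ = √μ₂ = √29.16 = 5.40000
σ³ = μ₂^(3/2) = 157.46400
γ₁ = μ₃/σ³ = 168.63 / 157.46400 ≈ 1.0709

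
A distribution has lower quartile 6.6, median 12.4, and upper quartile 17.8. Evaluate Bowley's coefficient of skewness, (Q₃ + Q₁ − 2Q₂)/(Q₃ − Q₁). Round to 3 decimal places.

numerator: Q₃ + Q₁ − 2Q₂ = 17.8 + 6.6 − 2×12.4 = -0.4000
denominator: Q₃ − Q₁ = 17.8 − 6.6 = 11.2000
Bowley skewness = -0.4000 / 11.2000 ≈ -0.036

-0.036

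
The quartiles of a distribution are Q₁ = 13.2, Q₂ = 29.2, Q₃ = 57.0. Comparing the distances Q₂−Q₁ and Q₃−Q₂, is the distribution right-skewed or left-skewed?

Q₂ − Q₁ = 16.0;  Q₃ − Q₂ = 27.8
Q₃ − Q₂ > Q₂ − Q₁ ⇒ the upper half is more spread out ⇒ right-skewed.

right-skewed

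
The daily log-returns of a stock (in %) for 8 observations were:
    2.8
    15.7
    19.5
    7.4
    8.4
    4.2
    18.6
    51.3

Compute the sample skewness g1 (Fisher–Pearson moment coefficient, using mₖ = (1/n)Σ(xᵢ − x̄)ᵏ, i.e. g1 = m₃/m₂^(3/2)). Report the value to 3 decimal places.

1.563

x̄ = (2.8 + 15.7 + 19.5 + 7.4 + 8.4 + 4.2 + 18.6 + 51.3) / 8 = 15.9875
deviations (xᵢ − x̄): -13.1875, -0.2875, 3.5125, -8.5875, -7.5875, -11.7875, 2.6125, 35.3125
Σ(xᵢ − x̄)² = 1710.3888 ⇒ m₂ = 1710.3888/8 = 213.79859
Σ(xᵢ − x̄)³ = 39093.5086 ⇒ m₃ = 39093.5086/8 = 4886.68857
m₂^(3/2) = 213.79859^(1.5) = 3126.13167
g1 = m₃ / m₂^(3/2) = 4886.68857 / 3126.13167 ≈ 1.563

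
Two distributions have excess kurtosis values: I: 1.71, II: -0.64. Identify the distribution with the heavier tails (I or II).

Higher excess kurtosis ⇒ heavier tails relative to the normal distribution.
1.71 vs -0.64: the larger is 1.71, so I has heavier tails. (I is leptokurtic — heavier-than-normal tails; the other is platykurtic.)

I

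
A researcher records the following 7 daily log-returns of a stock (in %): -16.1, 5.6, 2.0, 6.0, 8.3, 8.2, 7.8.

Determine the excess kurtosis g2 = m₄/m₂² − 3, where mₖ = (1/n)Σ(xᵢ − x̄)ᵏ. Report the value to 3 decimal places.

x̄ = 3.1143
Σ(xᵢ − x̄)² = 459.6486 ⇒ m₂ = 65.66408
Σ(xᵢ − x̄)⁴ = 138283.6097 ⇒ m₄ = 19754.80138
m₂² = 4311.77162
g2 = m₄/m₂² − 3 = 4.58160 − 3 ≈ 1.582

1.582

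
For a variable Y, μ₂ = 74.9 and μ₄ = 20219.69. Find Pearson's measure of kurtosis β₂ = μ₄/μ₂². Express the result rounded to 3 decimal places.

3.604

μ₂² = 74.9² = 5610.01000
μ₄/μ₂² = 20219.69 / 5610.01000 = 3.60422
β₂ ≈ 3.604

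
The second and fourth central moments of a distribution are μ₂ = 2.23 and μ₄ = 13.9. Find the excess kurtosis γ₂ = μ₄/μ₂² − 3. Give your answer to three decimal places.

μ₂² = 2.23² = 4.97290
μ₄/μ₂² = 13.9 / 4.97290 = 2.79515
γ₂ = 2.79515 − 3 ≈ -0.205

-0.205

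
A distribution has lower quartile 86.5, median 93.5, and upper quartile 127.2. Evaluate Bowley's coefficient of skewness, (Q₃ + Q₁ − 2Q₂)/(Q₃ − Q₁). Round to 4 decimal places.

0.6560

numerator: Q₃ + Q₁ − 2Q₂ = 127.2 + 86.5 − 2×93.5 = 26.7000
denominator: Q₃ − Q₁ = 127.2 − 86.5 = 40.7000
Bowley skewness = 26.7000 / 40.7000 ≈ 0.6560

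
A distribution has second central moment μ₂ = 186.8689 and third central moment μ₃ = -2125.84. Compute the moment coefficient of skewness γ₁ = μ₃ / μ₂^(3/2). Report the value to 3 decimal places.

σ = √μ₂ = √186.8689 = 13.67000
σ³ = μ₂^(3/2) = 2554.49786
γ₁ = μ₃/σ³ = -2125.84 / 2554.49786 ≈ -0.832

-0.832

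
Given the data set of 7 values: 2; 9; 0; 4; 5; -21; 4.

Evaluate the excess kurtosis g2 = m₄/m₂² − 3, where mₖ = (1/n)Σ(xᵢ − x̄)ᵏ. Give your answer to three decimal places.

1.489

x̄ = 0.4286
Σ(xᵢ − x̄)² = 581.7143 ⇒ m₂ = 83.10204
Σ(xᵢ − x̄)⁴ = 217015.6385 ⇒ m₄ = 31002.23407
m₂² = 6905.94919
g2 = m₄/m₂² − 3 = 4.48921 − 3 ≈ 1.489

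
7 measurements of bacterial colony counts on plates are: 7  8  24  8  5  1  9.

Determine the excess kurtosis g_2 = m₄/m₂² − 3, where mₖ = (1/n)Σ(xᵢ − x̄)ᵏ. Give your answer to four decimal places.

x̄ = 8.8571
Σ(xᵢ − x̄)² = 310.8571 ⇒ m₂ = 44.40816
Σ(xᵢ − x̄)⁴ = 56626.7872 ⇒ m₄ = 8089.54102
m₂² = 1972.08496
g_2 = m₄/m₂² − 3 = 4.10202 − 3 ≈ 1.1020

1.1020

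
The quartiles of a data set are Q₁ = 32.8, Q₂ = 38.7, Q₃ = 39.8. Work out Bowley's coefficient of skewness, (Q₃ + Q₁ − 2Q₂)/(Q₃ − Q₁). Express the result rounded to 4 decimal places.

numerator: Q₃ + Q₁ − 2Q₂ = 39.8 + 32.8 − 2×38.7 = -4.8000
denominator: Q₃ − Q₁ = 39.8 − 32.8 = 7.0000
Bowley skewness = -4.8000 / 7.0000 ≈ -0.6857

-0.6857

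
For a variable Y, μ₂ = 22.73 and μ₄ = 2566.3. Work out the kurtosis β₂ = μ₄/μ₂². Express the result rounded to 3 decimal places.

4.967

μ₂² = 22.73² = 516.65290
μ₄/μ₂² = 2566.3 / 516.65290 = 4.96716
β₂ ≈ 4.967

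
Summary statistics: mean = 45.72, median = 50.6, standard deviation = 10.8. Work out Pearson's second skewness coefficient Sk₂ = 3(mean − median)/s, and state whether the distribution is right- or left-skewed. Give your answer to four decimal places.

Sk₂ = 3(45.72 − 50.6) / 10.8 = 3 × -4.8800 / 10.8
    = -14.6400 / 10.8 ≈ -1.3556
Sk₂ < 0 ⇒ mean < median ⇒ left-skewed (negative skew).

-1.3556, left-skewed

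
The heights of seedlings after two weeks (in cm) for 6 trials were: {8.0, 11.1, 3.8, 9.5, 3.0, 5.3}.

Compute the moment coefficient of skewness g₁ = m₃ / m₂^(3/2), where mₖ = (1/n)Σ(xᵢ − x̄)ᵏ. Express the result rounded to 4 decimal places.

0.1166

x̄ = (8.0 + 11.1 + 3.8 + 9.5 + 3.0 + 5.3) / 6 = 6.7833
deviations (xᵢ − x̄): 1.2167, 4.3167, -2.9833, 2.7167, -3.7833, -1.4833
Σ(xᵢ − x̄)² = 52.9083 ⇒ m₂ = 52.9083/6 = 8.81806
Σ(xᵢ − x̄)³ = 18.3164 ⇒ m₃ = 18.3164/6 = 3.05274
m₂^(3/2) = 8.81806^(1.5) = 26.18540
g₁ = m₃ / m₂^(3/2) = 3.05274 / 26.18540 ≈ 0.1166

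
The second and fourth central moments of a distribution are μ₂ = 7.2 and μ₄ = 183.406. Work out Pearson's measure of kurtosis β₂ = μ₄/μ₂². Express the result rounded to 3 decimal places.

3.538

μ₂² = 7.2² = 51.84000
μ₄/μ₂² = 183.406 / 51.84000 = 3.53792
β₂ ≈ 3.538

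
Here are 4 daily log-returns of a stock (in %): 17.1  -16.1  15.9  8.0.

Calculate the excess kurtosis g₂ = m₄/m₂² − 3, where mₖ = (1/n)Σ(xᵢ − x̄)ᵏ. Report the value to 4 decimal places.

-0.8689

x̄ = 6.2250
Σ(xᵢ − x̄)² = 713.4275 ⇒ m₂ = 178.35688
Σ(xᵢ − x̄)⁴ = 271166.8646 ⇒ m₄ = 67791.71614
m₂² = 31811.17486
g₂ = m₄/m₂² − 3 = 2.13107 − 3 ≈ -0.8689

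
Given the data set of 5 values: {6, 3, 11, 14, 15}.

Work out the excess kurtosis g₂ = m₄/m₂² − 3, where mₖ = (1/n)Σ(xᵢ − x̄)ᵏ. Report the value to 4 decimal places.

-1.5135

x̄ = 9.8000
Σ(xᵢ − x̄)² = 106.8000 ⇒ m₂ = 21.36000
Σ(xᵢ − x̄)⁴ = 3391.0560 ⇒ m₄ = 678.21120
m₂² = 456.24960
g₂ = m₄/m₂² − 3 = 1.48649 − 3 ≈ -1.5135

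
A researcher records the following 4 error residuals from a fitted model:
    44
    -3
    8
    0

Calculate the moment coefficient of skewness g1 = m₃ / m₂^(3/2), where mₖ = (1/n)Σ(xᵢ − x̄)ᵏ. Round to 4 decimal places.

1.0040

x̄ = (44 - 3 + 8 + 0) / 4 = 12.2500
deviations (xᵢ − x̄): 31.7500, -15.2500, -4.2500, -12.2500
Σ(xᵢ − x̄)² = 1408.7500 ⇒ m₂ = 1408.7500/4 = 352.18750
Σ(xᵢ − x̄)³ = 26544.3750 ⇒ m₃ = 26544.3750/4 = 6636.09375
m₂^(3/2) = 352.18750^(1.5) = 6609.38281
g1 = m₃ / m₂^(3/2) = 6636.09375 / 6609.38281 ≈ 1.0040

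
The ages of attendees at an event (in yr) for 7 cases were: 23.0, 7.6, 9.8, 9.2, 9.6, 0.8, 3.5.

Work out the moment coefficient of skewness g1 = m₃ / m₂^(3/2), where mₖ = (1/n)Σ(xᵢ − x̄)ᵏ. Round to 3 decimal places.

x̄ = (23.0 + 7.6 + 9.8 + 9.2 + 9.6 + 0.8 + 3.5) / 7 = 9.0714
deviations (xᵢ − x̄): 13.9286, -1.4714, 0.7286, 0.1286, 0.5286, -8.2714, -5.5714
Σ(xᵢ − x̄)² = 296.4543 ⇒ m₂ = 296.4543/7 = 42.35061
Σ(xᵢ − x̄)³ = 1960.7205 ⇒ m₃ = 1960.7205/7 = 280.10293
m₂^(3/2) = 42.35061^(1.5) = 275.60655
g1 = m₃ / m₂^(3/2) = 280.10293 / 275.60655 ≈ 1.016

1.016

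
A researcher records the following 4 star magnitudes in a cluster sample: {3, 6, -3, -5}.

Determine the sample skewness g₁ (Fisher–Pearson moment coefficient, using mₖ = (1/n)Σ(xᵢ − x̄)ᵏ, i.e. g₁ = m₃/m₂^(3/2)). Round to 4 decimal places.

0.0912

x̄ = (3 + 6 - 3 - 5) / 4 = 0.2500
deviations (xᵢ − x̄): 2.7500, 5.7500, -3.2500, -5.2500
Σ(xᵢ − x̄)² = 78.7500 ⇒ m₂ = 78.7500/4 = 19.68750
Σ(xᵢ − x̄)³ = 31.8750 ⇒ m₃ = 31.8750/4 = 7.96875
m₂^(3/2) = 19.68750^(1.5) = 87.35462
g₁ = m₃ / m₂^(3/2) = 7.96875 / 87.35462 ≈ 0.0912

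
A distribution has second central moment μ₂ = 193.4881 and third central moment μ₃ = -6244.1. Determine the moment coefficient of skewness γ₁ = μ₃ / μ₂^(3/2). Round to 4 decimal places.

σ = √μ₂ = √193.4881 = 13.91000
σ³ = μ₂^(3/2) = 2691.41947
γ₁ = μ₃/σ³ = -6244.1 / 2691.41947 ≈ -2.3200

-2.3200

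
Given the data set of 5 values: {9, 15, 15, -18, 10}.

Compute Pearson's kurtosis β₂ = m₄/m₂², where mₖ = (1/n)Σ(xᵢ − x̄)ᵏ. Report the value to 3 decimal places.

x̄ = 6.2000
Σ(xᵢ − x̄)² = 762.8000 ⇒ m₂ = 152.56000
Σ(xᵢ − x̄)⁴ = 355238.0960 ⇒ m₄ = 71047.61920
m₂² = 23274.55360
β₂ = m₄/m₂² = 71047.61920 / 23274.55360 ≈ 3.053

3.053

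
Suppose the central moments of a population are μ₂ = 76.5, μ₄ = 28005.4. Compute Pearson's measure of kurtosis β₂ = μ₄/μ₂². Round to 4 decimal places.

μ₂² = 76.5² = 5852.25000
μ₄/μ₂² = 28005.4 / 5852.25000 = 4.78541
β₂ ≈ 4.7854

4.7854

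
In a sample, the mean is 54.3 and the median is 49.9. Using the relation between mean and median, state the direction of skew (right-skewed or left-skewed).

right-skewed

mean − median = 54.3 − 49.9 = 4.4
mean > median ⇒ the longer tail is on the right ⇒ right-skewed (positively skewed).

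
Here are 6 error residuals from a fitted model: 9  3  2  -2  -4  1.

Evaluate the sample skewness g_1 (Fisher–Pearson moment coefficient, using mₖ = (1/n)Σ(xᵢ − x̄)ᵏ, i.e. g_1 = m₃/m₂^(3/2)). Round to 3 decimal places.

0.517

x̄ = (9 + 3 + 2 - 2 - 4 + 1) / 6 = 1.5000
deviations (xᵢ − x̄): 7.5000, 1.5000, 0.5000, -3.5000, -5.5000, -0.5000
Σ(xᵢ − x̄)² = 101.5000 ⇒ m₂ = 101.5000/6 = 16.91667
Σ(xᵢ − x̄)³ = 216.0000 ⇒ m₃ = 216.0000/6 = 36.00000
m₂^(3/2) = 16.91667^(1.5) = 69.57804
g_1 = m₃ / m₂^(3/2) = 36.00000 / 69.57804 ≈ 0.517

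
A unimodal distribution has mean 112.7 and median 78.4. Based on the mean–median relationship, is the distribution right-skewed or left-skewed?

right-skewed

mean − median = 112.7 − 78.4 = 34.3
mean > median ⇒ the longer tail is on the right ⇒ right-skewed (positively skewed).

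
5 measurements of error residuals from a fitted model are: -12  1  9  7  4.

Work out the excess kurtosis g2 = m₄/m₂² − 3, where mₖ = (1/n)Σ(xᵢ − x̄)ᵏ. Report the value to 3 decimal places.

-0.371

x̄ = 1.8000
Σ(xᵢ − x̄)² = 274.8000 ⇒ m₂ = 54.96000
Σ(xᵢ − x̄)⁴ = 39709.7760 ⇒ m₄ = 7941.95520
m₂² = 3020.60160
g2 = m₄/m₂² − 3 = 2.62926 − 3 ≈ -0.371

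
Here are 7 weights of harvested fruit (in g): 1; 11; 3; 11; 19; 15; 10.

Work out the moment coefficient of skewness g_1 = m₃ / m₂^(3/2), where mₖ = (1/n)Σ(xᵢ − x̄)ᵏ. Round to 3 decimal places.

x̄ = (1 + 11 + 3 + 11 + 19 + 15 + 10) / 7 = 10.0000
deviations (xᵢ − x̄): -9.0000, 1.0000, -7.0000, 1.0000, 9.0000, 5.0000, 0.0000
Σ(xᵢ − x̄)² = 238.0000 ⇒ m₂ = 238.0000/7 = 34.00000
Σ(xᵢ − x̄)³ = -216.0000 ⇒ m₃ = -216.0000/7 = -30.85714
m₂^(3/2) = 34.00000^(1.5) = 198.25236
g_1 = m₃ / m₂^(3/2) = -30.85714 / 198.25236 ≈ -0.156

-0.156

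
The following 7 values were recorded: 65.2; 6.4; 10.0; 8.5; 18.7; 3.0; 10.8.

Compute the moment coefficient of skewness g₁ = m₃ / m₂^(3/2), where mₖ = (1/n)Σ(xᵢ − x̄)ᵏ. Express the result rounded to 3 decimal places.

1.839

x̄ = (65.2 + 6.4 + 10.0 + 8.5 + 18.7 + 3.0 + 10.8) / 7 = 17.5143
deviations (xᵢ − x̄): 47.6857, -11.1143, -7.5143, -9.0143, 1.1857, -14.5143, -6.7143
Σ(xᵢ − x̄)² = 2792.3286 ⇒ m₂ = 2792.3286/7 = 398.90408
Σ(xᵢ − x̄)³ = 102545.4958 ⇒ m₃ = 102545.4958/7 = 14649.35654
m₂^(3/2) = 398.90408^(1.5) = 7967.14498
g₁ = m₃ / m₂^(3/2) = 14649.35654 / 7967.14498 ≈ 1.839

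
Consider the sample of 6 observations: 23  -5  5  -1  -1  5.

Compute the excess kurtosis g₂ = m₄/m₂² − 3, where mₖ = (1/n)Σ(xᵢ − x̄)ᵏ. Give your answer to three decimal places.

x̄ = 4.3333
Σ(xᵢ − x̄)² = 493.3333 ⇒ m₂ = 82.22222
Σ(xᵢ − x̄)⁴ = 130620.4444 ⇒ m₄ = 21770.07407
m₂² = 6760.49383
g₂ = m₄/m₂² − 3 = 3.22019 − 3 ≈ 0.220

0.220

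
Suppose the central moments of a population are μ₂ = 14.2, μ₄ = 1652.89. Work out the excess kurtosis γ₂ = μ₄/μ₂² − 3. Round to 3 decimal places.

μ₂² = 14.2² = 201.64000
μ₄/μ₂² = 1652.89 / 201.64000 = 8.19723
γ₂ = 8.19723 − 3 ≈ 5.197

5.197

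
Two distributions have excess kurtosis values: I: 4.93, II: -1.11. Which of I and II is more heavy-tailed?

I

Higher excess kurtosis ⇒ heavier tails relative to the normal distribution.
4.93 vs -1.11: the larger is 4.93, so I has heavier tails. (I is leptokurtic — heavier-than-normal tails; the other is platykurtic.)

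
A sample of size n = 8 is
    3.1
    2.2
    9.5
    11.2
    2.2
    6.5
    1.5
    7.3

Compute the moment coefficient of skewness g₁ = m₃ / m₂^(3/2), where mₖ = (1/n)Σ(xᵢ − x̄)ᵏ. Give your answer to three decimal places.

0.373

x̄ = (3.1 + 2.2 + 9.5 + 11.2 + 2.2 + 6.5 + 1.5 + 7.3) / 8 = 5.4375
deviations (xᵢ − x̄): -2.3375, -3.2375, 4.0625, 5.7625, -3.2375, 1.0625, -3.9375, 1.8625
Σ(xᵢ − x̄)² = 96.2388 ⇒ m₂ = 96.2388/8 = 12.02984
Σ(xᵢ − x̄)³ = 124.3737 ⇒ m₃ = 124.3737/8 = 15.54671
m₂^(3/2) = 12.02984^(1.5) = 41.72439
g₁ = m₃ / m₂^(3/2) = 15.54671 / 41.72439 ≈ 0.373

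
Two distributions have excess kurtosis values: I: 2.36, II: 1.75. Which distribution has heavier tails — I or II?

I

Higher excess kurtosis ⇒ heavier tails relative to the normal distribution.
2.36 vs 1.75: the larger is 2.36, so I has heavier tails.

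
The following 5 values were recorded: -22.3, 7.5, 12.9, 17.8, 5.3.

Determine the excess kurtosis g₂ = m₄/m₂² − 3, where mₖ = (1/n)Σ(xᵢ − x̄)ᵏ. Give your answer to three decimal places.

x̄ = 4.2400
Σ(xᵢ − x̄)² = 974.9920 ⇒ m₂ = 194.99840
Σ(xᵢ − x̄)⁴ = 535687.4000 ⇒ m₄ = 107137.48001
m₂² = 38024.37600
g₂ = m₄/m₂² − 3 = 2.81760 − 3 ≈ -0.182

-0.182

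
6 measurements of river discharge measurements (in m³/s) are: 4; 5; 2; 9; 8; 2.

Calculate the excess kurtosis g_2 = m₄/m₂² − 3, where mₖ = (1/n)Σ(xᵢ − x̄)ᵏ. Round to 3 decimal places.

x̄ = 5.0000
Σ(xᵢ − x̄)² = 44.0000 ⇒ m₂ = 7.33333
Σ(xᵢ − x̄)⁴ = 500.0000 ⇒ m₄ = 83.33333
m₂² = 53.77778
g_2 = m₄/m₂² − 3 = 1.54959 − 3 ≈ -1.450

-1.450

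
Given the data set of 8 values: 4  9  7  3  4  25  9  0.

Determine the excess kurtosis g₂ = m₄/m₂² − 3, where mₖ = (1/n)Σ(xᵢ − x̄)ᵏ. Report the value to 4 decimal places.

x̄ = 7.6250
Σ(xᵢ − x̄)² = 411.8750 ⇒ m₂ = 51.48438
Σ(xᵢ − x̄)⁴ = 95328.4941 ⇒ m₄ = 11916.06177
m₂² = 2650.64087
g₂ = m₄/m₂² − 3 = 4.49554 − 3 ≈ 1.4955

1.4955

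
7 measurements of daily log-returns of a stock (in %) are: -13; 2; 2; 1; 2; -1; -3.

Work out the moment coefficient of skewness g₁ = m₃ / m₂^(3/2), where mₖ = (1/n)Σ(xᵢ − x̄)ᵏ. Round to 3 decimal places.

-1.584

x̄ = (-13 + 2 + 2 + 1 + 2 - 1 - 3) / 7 = -1.4286
deviations (xᵢ − x̄): -11.5714, 3.4286, 3.4286, 2.4286, 3.4286, 0.4286, -1.5714
Σ(xᵢ − x̄)² = 177.7143 ⇒ m₂ = 177.7143/7 = 25.38776
Σ(xᵢ − x̄)³ = -1417.9592 ⇒ m₃ = -1417.9592/7 = -202.56560
m₂^(3/2) = 25.38776^(1.5) = 127.91941
g₁ = m₃ / m₂^(3/2) = -202.56560 / 127.91941 ≈ -1.584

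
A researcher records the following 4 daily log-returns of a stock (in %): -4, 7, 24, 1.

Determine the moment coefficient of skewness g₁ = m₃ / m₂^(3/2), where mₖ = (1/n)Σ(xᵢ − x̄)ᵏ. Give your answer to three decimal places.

0.715

x̄ = (-4 + 7 + 24 + 1) / 4 = 7.0000
deviations (xᵢ − x̄): -11.0000, 0.0000, 17.0000, -6.0000
Σ(xᵢ − x̄)² = 446.0000 ⇒ m₂ = 446.0000/4 = 111.50000
Σ(xᵢ − x̄)³ = 3366.0000 ⇒ m₃ = 3366.0000/4 = 841.50000
m₂^(3/2) = 111.50000^(1.5) = 1177.36820
g₁ = m₃ / m₂^(3/2) = 841.50000 / 1177.36820 ≈ 0.715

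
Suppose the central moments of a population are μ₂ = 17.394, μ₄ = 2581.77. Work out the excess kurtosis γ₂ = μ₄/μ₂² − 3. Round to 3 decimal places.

μ₂² = 17.394² = 302.55124
μ₄/μ₂² = 2581.77 / 302.55124 = 8.53333
γ₂ = 8.53333 − 3 ≈ 5.533

5.533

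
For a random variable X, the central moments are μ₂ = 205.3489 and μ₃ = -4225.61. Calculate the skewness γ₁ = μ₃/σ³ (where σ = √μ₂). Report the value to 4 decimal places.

-1.4360

σ = √μ₂ = √205.3489 = 14.33000
σ³ = μ₂^(3/2) = 2942.64974
γ₁ = μ₃/σ³ = -4225.61 / 2942.64974 ≈ -1.4360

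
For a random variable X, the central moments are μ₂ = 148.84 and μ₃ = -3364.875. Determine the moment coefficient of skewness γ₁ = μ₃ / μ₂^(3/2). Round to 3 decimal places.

-1.853

σ = √μ₂ = √148.84 = 12.20000
σ³ = μ₂^(3/2) = 1815.84800
γ₁ = μ₃/σ³ = -3364.875 / 1815.84800 ≈ -1.853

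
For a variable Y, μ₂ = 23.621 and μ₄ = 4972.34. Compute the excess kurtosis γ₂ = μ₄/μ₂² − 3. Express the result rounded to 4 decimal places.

5.9118

μ₂² = 23.621² = 557.95164
μ₄/μ₂² = 4972.34 / 557.95164 = 8.91178
γ₂ = 8.91178 − 3 ≈ 5.9118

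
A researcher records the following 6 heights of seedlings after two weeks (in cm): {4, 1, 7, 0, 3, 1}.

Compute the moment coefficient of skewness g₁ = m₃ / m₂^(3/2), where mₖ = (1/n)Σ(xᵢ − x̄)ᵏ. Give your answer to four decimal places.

0.7071

x̄ = (4 + 1 + 7 + 0 + 3 + 1) / 6 = 2.6667
deviations (xᵢ − x̄): 1.3333, -1.6667, 4.3333, -2.6667, 0.3333, -1.6667
Σ(xᵢ − x̄)² = 33.3333 ⇒ m₂ = 33.3333/6 = 5.55556
Σ(xᵢ − x̄)³ = 55.5556 ⇒ m₃ = 55.5556/6 = 9.25926
m₂^(3/2) = 5.55556^(1.5) = 13.09457
g₁ = m₃ / m₂^(3/2) = 9.25926 / 13.09457 ≈ 0.7071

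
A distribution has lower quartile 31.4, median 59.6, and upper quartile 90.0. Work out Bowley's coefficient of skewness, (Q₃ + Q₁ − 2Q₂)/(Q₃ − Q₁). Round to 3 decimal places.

0.038

numerator: Q₃ + Q₁ − 2Q₂ = 90.0 + 31.4 − 2×59.6 = 2.2000
denominator: Q₃ − Q₁ = 90.0 − 31.4 = 58.6000
Bowley skewness = 2.2000 / 58.6000 ≈ 0.038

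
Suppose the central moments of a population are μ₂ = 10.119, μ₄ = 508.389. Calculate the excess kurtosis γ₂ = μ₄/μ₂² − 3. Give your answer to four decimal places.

μ₂² = 10.119² = 102.39416
μ₄/μ₂² = 508.389 / 102.39416 = 4.96502
γ₂ = 4.96502 − 3 ≈ 1.9650

1.9650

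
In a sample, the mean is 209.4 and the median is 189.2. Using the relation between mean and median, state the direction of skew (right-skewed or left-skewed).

mean − median = 209.4 − 189.2 = 20.2
mean > median ⇒ the longer tail is on the right ⇒ right-skewed (positively skewed).

right-skewed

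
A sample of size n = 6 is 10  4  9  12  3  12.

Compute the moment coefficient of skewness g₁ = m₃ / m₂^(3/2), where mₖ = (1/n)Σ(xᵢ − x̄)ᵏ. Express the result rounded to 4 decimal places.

x̄ = (10 + 4 + 9 + 12 + 3 + 12) / 6 = 8.3333
deviations (xᵢ − x̄): 1.6667, -4.3333, 0.6667, 3.6667, -5.3333, 3.6667
Σ(xᵢ − x̄)² = 77.3333 ⇒ m₂ = 77.3333/6 = 12.88889
Σ(xᵢ − x̄)³ = -129.5556 ⇒ m₃ = -129.5556/6 = -21.59259
m₂^(3/2) = 12.88889^(1.5) = 46.27253
g₁ = m₃ / m₂^(3/2) = -21.59259 / 46.27253 ≈ -0.4666

-0.4666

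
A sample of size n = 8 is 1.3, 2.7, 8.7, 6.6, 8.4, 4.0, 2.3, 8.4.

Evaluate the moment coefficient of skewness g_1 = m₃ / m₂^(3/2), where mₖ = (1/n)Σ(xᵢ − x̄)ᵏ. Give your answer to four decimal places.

-0.0512

x̄ = (1.3 + 2.7 + 8.7 + 6.6 + 8.4 + 4.0 + 2.3 + 8.4) / 8 = 5.3000
deviations (xᵢ − x̄): -4.0000, -2.6000, 3.4000, 1.3000, 3.1000, -1.3000, -3.0000, 3.1000
Σ(xᵢ − x̄)² = 65.9200 ⇒ m₂ = 65.9200/8 = 8.24000
Σ(xᵢ − x̄)³ = -9.6900 ⇒ m₃ = -9.6900/8 = -1.21125
m₂^(3/2) = 8.24000^(1.5) = 23.65325
g_1 = m₃ / m₂^(3/2) = -1.21125 / 23.65325 ≈ -0.0512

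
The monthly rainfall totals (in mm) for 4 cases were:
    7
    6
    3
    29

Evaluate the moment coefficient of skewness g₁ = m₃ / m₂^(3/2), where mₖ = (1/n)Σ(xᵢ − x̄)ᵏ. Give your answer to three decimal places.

x̄ = (7 + 6 + 3 + 29) / 4 = 11.2500
deviations (xᵢ − x̄): -4.2500, -5.2500, -8.2500, 17.7500
Σ(xᵢ − x̄)² = 428.7500 ⇒ m₂ = 428.7500/4 = 107.18750
Σ(xᵢ − x̄)³ = 4809.3750 ⇒ m₃ = 4809.3750/4 = 1202.34375
m₂^(3/2) = 107.18750^(1.5) = 1109.72715
g₁ = m₃ / m₂^(3/2) = 1202.34375 / 1109.72715 ≈ 1.083

1.083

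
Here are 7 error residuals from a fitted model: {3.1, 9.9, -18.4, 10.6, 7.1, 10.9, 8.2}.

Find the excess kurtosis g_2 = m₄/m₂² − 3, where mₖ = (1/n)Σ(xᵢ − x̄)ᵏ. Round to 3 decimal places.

x̄ = 4.4857
Σ(xᵢ − x̄)² = 654.1486 ⇒ m₂ = 93.44980
Σ(xᵢ − x̄)⁴ = 278510.6777 ⇒ m₄ = 39787.23967
m₂² = 8732.86436
g_2 = m₄/m₂² − 3 = 4.55604 − 3 ≈ 1.556

1.556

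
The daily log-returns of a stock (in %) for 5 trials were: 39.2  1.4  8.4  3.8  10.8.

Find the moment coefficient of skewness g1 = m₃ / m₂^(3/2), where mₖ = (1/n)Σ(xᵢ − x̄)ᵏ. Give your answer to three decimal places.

1.284

x̄ = (39.2 + 1.4 + 8.4 + 3.8 + 10.8) / 5 = 12.7200
deviations (xᵢ − x̄): 26.4800, -11.3200, -4.3200, -8.9200, -1.9200
Σ(xᵢ − x̄)² = 931.2480 ⇒ m₂ = 931.2480/5 = 186.24960
Σ(xᵢ − x̄)³ = 16319.5181 ⇒ m₃ = 16319.5181/5 = 3263.90362
m₂^(3/2) = 186.24960^(1.5) = 2541.80964
g1 = m₃ / m₂^(3/2) = 3263.90362 / 2541.80964 ≈ 1.284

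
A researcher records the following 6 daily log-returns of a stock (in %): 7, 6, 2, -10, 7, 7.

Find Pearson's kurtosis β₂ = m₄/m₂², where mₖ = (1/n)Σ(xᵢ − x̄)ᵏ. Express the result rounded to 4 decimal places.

x̄ = 3.1667
Σ(xᵢ − x̄)² = 226.8333 ⇒ m₂ = 37.80556
Σ(xᵢ − x̄)⁴ = 30768.1528 ⇒ m₄ = 5128.02546
m₂² = 1429.26003
β₂ = m₄/m₂² = 5128.02546 / 1429.26003 ≈ 3.5879

3.5879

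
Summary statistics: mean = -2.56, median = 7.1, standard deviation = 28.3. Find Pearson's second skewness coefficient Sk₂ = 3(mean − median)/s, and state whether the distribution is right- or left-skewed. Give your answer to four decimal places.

Sk₂ = 3(-2.56 − 7.1) / 28.3 = 3 × -9.6600 / 28.3
    = -28.9800 / 28.3 ≈ -1.0240
Sk₂ < 0 ⇒ mean < median ⇒ left-skewed (negative skew).

-1.0240, left-skewed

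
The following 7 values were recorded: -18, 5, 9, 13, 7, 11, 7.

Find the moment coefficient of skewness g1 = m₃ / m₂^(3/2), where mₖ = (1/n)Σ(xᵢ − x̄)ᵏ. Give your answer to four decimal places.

-1.7572

x̄ = (-18 + 5 + 9 + 13 + 7 + 11 + 7) / 7 = 4.8571
deviations (xᵢ − x̄): -22.8571, 0.1429, 4.1429, 8.1429, 2.1429, 6.1429, 2.1429
Σ(xᵢ − x̄)² = 652.8571 ⇒ m₂ = 652.8571/7 = 93.26531
Σ(xᵢ − x̄)³ = -11079.1837 ⇒ m₃ = -11079.1837/7 = -1582.74052
m₂^(3/2) = 93.26531^(1.5) = 900.70004
g1 = m₃ / m₂^(3/2) = -1582.74052 / 900.70004 ≈ -1.7572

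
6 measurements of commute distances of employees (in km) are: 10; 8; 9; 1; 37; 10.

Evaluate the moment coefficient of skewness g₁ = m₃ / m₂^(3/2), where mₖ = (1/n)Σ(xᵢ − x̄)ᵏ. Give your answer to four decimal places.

x̄ = (10 + 8 + 9 + 1 + 37 + 10) / 6 = 12.5000
deviations (xᵢ − x̄): -2.5000, -4.5000, -3.5000, -11.5000, 24.5000, -2.5000
Σ(xᵢ − x̄)² = 777.5000 ⇒ m₂ = 777.5000/6 = 129.58333
Σ(xᵢ − x̄)³ = 13020.0000 ⇒ m₃ = 13020.0000/6 = 2170.00000
m₂^(3/2) = 129.58333^(1.5) = 1475.10767
g₁ = m₃ / m₂^(3/2) = 2170.00000 / 1475.10767 ≈ 1.4711

1.4711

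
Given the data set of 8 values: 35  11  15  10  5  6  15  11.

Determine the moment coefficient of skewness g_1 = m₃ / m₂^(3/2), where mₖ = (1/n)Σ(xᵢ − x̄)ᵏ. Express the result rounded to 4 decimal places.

1.6187

x̄ = (35 + 11 + 15 + 10 + 5 + 6 + 15 + 11) / 8 = 13.5000
deviations (xᵢ − x̄): 21.5000, -2.5000, 1.5000, -3.5000, -8.5000, -7.5000, 1.5000, -2.5000
Σ(xᵢ − x̄)² = 620.0000 ⇒ m₂ = 620.0000/8 = 77.50000
Σ(xᵢ − x̄)³ = 8835.0000 ⇒ m₃ = 8835.0000/8 = 1104.37500
m₂^(3/2) = 77.50000^(1.5) = 682.26415
g_1 = m₃ / m₂^(3/2) = 1104.37500 / 682.26415 ≈ 1.6187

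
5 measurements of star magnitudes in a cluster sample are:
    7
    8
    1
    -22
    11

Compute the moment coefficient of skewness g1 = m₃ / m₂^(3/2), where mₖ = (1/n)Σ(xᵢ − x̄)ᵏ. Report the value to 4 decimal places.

-1.2433

x̄ = (7 + 8 + 1 - 22 + 11) / 5 = 1.0000
deviations (xᵢ − x̄): 6.0000, 7.0000, 0.0000, -23.0000, 10.0000
Σ(xᵢ − x̄)² = 714.0000 ⇒ m₂ = 714.0000/5 = 142.80000
Σ(xᵢ − x̄)³ = -10608.0000 ⇒ m₃ = -10608.0000/5 = -2121.60000
m₂^(3/2) = 142.80000^(1.5) = 1706.44506
g1 = m₃ / m₂^(3/2) = -2121.60000 / 1706.44506 ≈ -1.2433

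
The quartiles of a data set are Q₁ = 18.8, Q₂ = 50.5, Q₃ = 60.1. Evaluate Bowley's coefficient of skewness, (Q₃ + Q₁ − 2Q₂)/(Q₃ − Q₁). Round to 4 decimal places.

numerator: Q₃ + Q₁ − 2Q₂ = 60.1 + 18.8 − 2×50.5 = -22.1000
denominator: Q₃ − Q₁ = 60.1 − 18.8 = 41.3000
Bowley skewness = -22.1000 / 41.3000 ≈ -0.5351

-0.5351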